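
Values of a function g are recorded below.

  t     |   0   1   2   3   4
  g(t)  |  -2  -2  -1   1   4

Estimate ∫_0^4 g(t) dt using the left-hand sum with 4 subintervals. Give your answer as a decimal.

-4

Δt = 1.
Sum = 1·[(-2) + (-2) + (-1) + 1] = -4.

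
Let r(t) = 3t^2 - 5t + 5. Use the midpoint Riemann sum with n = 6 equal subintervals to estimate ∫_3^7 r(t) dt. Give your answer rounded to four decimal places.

Δt = (7 − 3)/6 = 2/3.
Midpoints: 10/3, 4, 14/3, 16/3, 6, 20/3.
r(10/3) = 65/3, r(4) = 33, r(14/3) = 47, r(16/3) = 191/3, r(6) = 83, r(20/3) = 105.
Sum = Δt · [r(10/3) + r(4) + r(14/3) + ...].
Sum ≈ 235.5556.

235.5556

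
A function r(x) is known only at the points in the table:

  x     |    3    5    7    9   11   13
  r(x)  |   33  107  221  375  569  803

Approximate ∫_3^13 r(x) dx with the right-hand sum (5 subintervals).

Δx = 2.
Sum = 2·[107 + 221 + 375 + 569 + 803] = 4150.

4150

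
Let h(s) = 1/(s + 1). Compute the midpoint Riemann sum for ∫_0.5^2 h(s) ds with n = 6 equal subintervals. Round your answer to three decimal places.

0.692

Δs = (2 − 0.5)/6 = 0.25.
Midpoints: 0.625, 0.875, 1.125, 1.375, 1.625, 1.875.
h(0.625) = 8/13, h(0.875) = 8/15, h(1.125) = 8/17, h(1.375) = 8/19, h(1.625) = 8/21, h(1.875) = 8/23.
Sum = Δs · [h(0.625) + h(0.875) + h(1.125) + ...].
Sum ≈ 0.692.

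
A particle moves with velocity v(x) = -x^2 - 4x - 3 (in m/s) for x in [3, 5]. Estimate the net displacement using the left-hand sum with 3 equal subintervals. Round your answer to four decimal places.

-62.8148

Δx = (5 − 3)/3 = 2/3.
Left endpoints: 3, 11/3, 13/3.
v(3) = -24, v(11/3) = -280/9, v(13/3) = -352/9.
Sum = Δx · [v(3) + v(11/3) + v(13/3)].
Sum ≈ -62.8148.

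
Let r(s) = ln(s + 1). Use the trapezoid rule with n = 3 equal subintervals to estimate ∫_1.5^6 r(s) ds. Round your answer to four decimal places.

Δs = (6 − 1.5)/3 = 1.5.
r(1.5) ≈ 0.9163, r(3) ≈ 1.3863, r(4.5) ≈ 1.7047, r(6) ≈ 1.9459.
T_3 = (Δs/2)·[r(s_0) + 2r(s_1) + 2r(s_2) + r(s_3)].
Sum ≈ 6.7832.

6.7832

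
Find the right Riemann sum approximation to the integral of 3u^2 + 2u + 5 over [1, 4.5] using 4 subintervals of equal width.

156.54296875

Δu = (4.5 − 1)/4 = 0.875.
Right endpoints: 1.875, 2.75, 3.625, 4.5.
f(1.875) = 19.296875, f(2.75) = 33.1875, f(3.625) = 51.671875, f(4.5) = 74.75.
Sum = Δu · [f(1.875) + f(2.75) + f(3.625) + f(4.5)].
Sum = 156.54296875.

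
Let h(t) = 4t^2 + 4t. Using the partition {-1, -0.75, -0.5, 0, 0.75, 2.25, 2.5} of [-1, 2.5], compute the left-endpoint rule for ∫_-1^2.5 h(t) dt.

Subinterval widths: 0.25, 0.25, 0.5, 0.75, 1.5, 0.25.
Left endpoints: -1, -0.75, -0.5, 0, 0.75, 2.25.
h(-1) = 0, h(-0.75) = -0.75, h(-0.5) = -1, h(0) = 0, h(0.75) = 5.25, h(2.25) = 29.25.
Sum = Σ Δt_i · h(t_i).
Sum = 14.5.

14.5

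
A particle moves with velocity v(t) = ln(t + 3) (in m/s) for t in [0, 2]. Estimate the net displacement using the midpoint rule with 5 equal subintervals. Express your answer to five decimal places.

Δt = (2 − 0)/5 = 0.4.
Midpoints: 0.2, 0.6, 1, 1.4, 1.8.
v(0.2) ≈ 1.16315, v(0.6) ≈ 1.28093, v(1) ≈ 1.38629, v(1.4) ≈ 1.48160, v(1.8) ≈ 1.56862.
Sum = Δt · [v(0.2) + v(0.6) + v(1) + v(1.4) + v(1.8)].
Sum ≈ 2.75224.

2.75224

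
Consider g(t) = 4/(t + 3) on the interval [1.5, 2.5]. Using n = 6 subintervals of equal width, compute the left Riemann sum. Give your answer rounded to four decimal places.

0.8163

Δt = (2.5 − 1.5)/6 = 1/6.
Left endpoints: 1.5, 5/3, 11/6, 2, 13/6, 7/3.
g(1.5) = 8/9, g(5/3) = 6/7, g(11/6) = 24/29, g(2) = 0.8, g(13/6) = 24/31, g(7/3) = 0.75.
Sum = Δt · [g(1.5) + g(5/3) + g(11/6) + ...].
Sum ≈ 0.8163.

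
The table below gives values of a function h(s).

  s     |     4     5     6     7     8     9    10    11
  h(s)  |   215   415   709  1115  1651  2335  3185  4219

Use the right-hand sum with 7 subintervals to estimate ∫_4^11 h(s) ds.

13629

Δs = 1.
Sum = 1·[415 + 709 + 1115 + 1651 + 2335 + 3185 + 4219] = 13629.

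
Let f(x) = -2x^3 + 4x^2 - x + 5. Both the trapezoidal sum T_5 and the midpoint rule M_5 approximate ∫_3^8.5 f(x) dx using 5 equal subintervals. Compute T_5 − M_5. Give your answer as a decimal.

-50.744375

T_5 = -1824.6525.
M_5 = -1773.908125.
T_5 − M_5 = -50.744375.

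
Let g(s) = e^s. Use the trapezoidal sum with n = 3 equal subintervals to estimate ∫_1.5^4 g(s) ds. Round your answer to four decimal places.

Δs = (4 − 1.5)/3 = 5/6.
g(1.5) ≈ 4.4817, g(7/3) ≈ 10.3123, g(19/6) ≈ 23.7283, g(4) ≈ 54.5982.
T_3 = (Δs/2)·[g(s_0) + 2g(s_1) + 2g(s_2) + g(s_3)].
Sum ≈ 52.9837.

52.9837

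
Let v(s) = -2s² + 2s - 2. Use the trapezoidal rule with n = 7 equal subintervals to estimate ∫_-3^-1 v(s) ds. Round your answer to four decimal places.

-29.3878

Δs = (-1 − (-3))/7 = 2/7.
v(-3) = -26, v(-19/7) = -1086/49, v(-17/7) = -914/49, v(-15/7) = -758/49, v(-13/7) = -618/49, v(-11/7) = -494/49, v(-9/7) = -386/49, v(-1) = -6.
T_7 = (Δs/2)·[v(s_0) + 2v(s_1) + ... + 2v(s_{6}) + v(s_7)].
Sum ≈ -29.3878.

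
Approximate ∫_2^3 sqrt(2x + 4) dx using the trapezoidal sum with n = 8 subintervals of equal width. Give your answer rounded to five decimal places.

2.99840

Δx = (3 − 2)/8 = 0.125.
f(2) ≈ 2.82843, f(2.125) ≈ 2.87228, f(2.25) ≈ 2.91548, f(2.375) ≈ 2.95804, f(2.5) ≈ 3.00000, f(2.625) ≈ 3.04138, f(2.75) ≈ 3.08221, f(2.875) ≈ 3.12250, f(3) ≈ 3.16228.
T_8 = (Δx/2)·[f(x_0) + 2f(x_1) + ... + 2f(x_{7}) + f(x_8)].
Sum ≈ 2.99840.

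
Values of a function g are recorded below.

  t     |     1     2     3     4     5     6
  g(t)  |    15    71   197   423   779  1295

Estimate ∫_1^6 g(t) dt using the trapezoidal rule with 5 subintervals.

2125

Δt = 1.
T_5 = (1/2)·[15 + 2·71 + 2·197 + 2·423 + 2·779 + 1295] = 2125.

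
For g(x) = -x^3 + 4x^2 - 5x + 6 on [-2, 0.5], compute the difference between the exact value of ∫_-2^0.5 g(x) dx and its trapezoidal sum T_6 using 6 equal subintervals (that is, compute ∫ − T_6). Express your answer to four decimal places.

-0.4521

Exact integral: ∫_-2^0.5 g(x) dx ≈ 39.192708.
T_6 ≈ 39.644821.
Error ≈ 39.192708 − 39.644821 ≈ -0.4521.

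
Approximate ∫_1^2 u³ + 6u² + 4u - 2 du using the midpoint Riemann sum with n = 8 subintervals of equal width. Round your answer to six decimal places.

21.736328

Δu = (2 − 1)/8 = 0.125.
Midpoints: 1.0625, 1.1875, 1.3125, 1.4375, 1.5625, 1.6875, 1.8125, 1.9375.
f(1.0625) = 41873/4096, f(1.1875) = 52779/4096, f(1.3125) = 64909/4096, f(1.4375) = 78311/4096, f(1.5625) = 93033/4096, f(1.6875) = 109123/4096, f(1.8125) = 126629/4096, f(1.9375) = 145599/4096.
Sum = Δu · [f(1.0625) + f(1.1875) + f(1.3125) + ...].
Sum ≈ 21.736328.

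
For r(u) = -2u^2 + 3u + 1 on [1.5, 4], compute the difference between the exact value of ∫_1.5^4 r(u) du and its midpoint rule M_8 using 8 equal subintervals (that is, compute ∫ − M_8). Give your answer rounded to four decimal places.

Exact integral: ∫_1.5^4 r(u) du ≈ -17.291667.
M_8 ≈ -17.250977.
Error ≈ -17.291667 − (-17.250977) ≈ -0.0407.

-0.0407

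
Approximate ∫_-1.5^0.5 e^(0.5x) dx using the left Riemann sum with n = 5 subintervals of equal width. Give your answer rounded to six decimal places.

Δx = (0.5 − (-1.5))/5 = 0.4.
Left endpoints: -1.5, -1.1, -0.7, -0.3, 0.1.
f(-1.5) ≈ 0.472367, f(-1.1) ≈ 0.576950, f(-0.7) ≈ 0.704688, f(-0.3) ≈ 0.860708, f(0.1) ≈ 1.051271.
Sum = Δx · [f(-1.5) + f(-1.1) + f(-0.7) + f(-0.3) + f(0.1)].
Sum ≈ 1.466393.

1.466393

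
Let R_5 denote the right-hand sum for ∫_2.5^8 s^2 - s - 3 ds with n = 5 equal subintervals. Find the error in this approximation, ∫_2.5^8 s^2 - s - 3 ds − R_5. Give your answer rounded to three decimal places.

-29.847

Exact integral: ∫_2.5^8 f(s) ds ≈ 120.08333.
R_5 = 149.93.
Error ≈ 120.08333 − 149.93 ≈ -29.847.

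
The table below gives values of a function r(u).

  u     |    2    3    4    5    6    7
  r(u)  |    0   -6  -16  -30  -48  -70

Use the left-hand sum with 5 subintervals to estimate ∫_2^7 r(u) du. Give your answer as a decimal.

-100

Δu = 1.
Sum = 1·[0 + (-6) + (-16) + (-30) + (-48)] = -100.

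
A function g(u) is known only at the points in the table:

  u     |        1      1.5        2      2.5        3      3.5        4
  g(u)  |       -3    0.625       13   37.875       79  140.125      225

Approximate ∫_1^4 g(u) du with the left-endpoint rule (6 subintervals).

133.8125

Δu = 0.5.
Sum = 0.5·[(-3) + 0.625 + 13 + 37.875 + 79 + 140.125] = 133.8125.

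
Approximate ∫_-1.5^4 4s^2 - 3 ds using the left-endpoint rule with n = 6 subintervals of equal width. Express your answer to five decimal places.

Δs = (4 − (-1.5))/6 = 11/12.
Left endpoints: -1.5, -7/12, 1/3, 1.25, 13/6, 37/12.
f(-1.5) = 6, f(-7/12) = -59/36, f(1/3) = -23/9, f(1.25) = 3.25, f(13/6) = 142/9, f(37/12) = 1261/36.
Sum = Δs · [f(-1.5) + f(-7/12) + f(1/3) + ...].
Sum ≈ 51.20602.

51.20602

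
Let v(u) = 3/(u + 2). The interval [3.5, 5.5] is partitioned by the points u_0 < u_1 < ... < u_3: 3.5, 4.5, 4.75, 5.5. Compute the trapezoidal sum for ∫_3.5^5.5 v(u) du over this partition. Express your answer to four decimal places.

0.9334

Subinterval widths: 1, 0.25, 0.75.
v(3.5) = 6/11, v(4.5) = 6/13, v(4.75) = 4/9, v(5.5) = 0.4.
On each subinterval the trapezoid contributes (Δu_i/2)·[v(u_{i-1}) + v(u_i)].
Sum ≈ 0.9334.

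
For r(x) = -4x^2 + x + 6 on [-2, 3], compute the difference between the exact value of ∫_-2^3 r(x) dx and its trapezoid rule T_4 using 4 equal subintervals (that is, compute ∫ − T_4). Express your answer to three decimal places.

Exact integral: ∫_-2^3 r(x) dx ≈ -14.16667.
T_4 = -19.375.
Error ≈ -14.16667 − (-19.375) ≈ 5.208.

5.208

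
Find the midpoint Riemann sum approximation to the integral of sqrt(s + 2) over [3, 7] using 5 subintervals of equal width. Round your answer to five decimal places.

10.54796

Δs = (7 − 3)/5 = 0.8.
Midpoints: 3.4, 4.2, 5, 5.8, 6.6.
f(3.4) ≈ 2.32379, f(4.2) ≈ 2.48998, f(5) ≈ 2.64575, f(5.8) ≈ 2.79285, f(6.6) ≈ 2.93258.
Sum = Δs · [f(3.4) + f(4.2) + f(5) + f(5.8) + f(6.6)].
Sum ≈ 10.54796.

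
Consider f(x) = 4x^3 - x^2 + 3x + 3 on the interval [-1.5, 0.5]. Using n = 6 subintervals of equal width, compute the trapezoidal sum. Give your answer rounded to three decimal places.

-3.426

Δx = (0.5 − (-1.5))/6 = 1/3.
f(-1.5) = -17.25, f(-7/6) = -887/108, f(-5/6) = -271/108, f(-0.5) = 0.75, f(-1/6) = 265/108, f(1/6) = 377/108, f(0.5) = 4.75.
T_6 = (Δx/2)·[f(x_0) + 2f(x_1) + ... + 2f(x_{5}) + f(x_6)].
Sum ≈ -3.426.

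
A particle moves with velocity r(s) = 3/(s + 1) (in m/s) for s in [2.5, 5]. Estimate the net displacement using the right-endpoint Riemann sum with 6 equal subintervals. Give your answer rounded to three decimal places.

Δs = (5 − 2.5)/6 = 5/12.
Right endpoints: 35/12, 10/3, 3.75, 25/6, 55/12, 5.
r(35/12) = 36/47, r(10/3) = 9/13, r(3.75) = 12/19, r(25/6) = 18/31, r(55/12) = 36/67, r(5) = 0.5.
Sum = Δs · [r(35/12) + r(10/3) + r(3.75) + ...].
Sum ≈ 1.545.

1.545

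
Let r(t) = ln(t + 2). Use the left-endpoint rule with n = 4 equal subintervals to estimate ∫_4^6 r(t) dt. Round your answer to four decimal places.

Δt = (6 − 4)/4 = 0.5.
Left endpoints: 4, 4.5, 5, 5.5.
r(4) ≈ 1.7918, r(4.5) ≈ 1.8718, r(5) ≈ 1.9459, r(5.5) ≈ 2.0149.
Sum = Δt · [r(4) + r(4.5) + r(5) + r(5.5)].
Sum ≈ 3.8122.

3.8122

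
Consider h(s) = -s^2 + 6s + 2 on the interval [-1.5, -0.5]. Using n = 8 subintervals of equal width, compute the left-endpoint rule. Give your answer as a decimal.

-5.5859375

Δs = (-0.5 − (-1.5))/8 = 0.125.
Left endpoints: -1.5, -1.375, -1.25, -1.125, -1, -0.875, -0.75, -0.625.
h(-1.5) = -9.25, h(-1.375) = -8.140625, h(-1.25) = -7.0625, h(-1.125) = -6.015625, h(-1) = -5, h(-0.875) = -4.015625, h(-0.75) = -3.0625, h(-0.625) = -2.140625.
Sum = Δs · [h(-1.5) + h(-1.375) + h(-1.25) + ...].
Sum = -5.5859375.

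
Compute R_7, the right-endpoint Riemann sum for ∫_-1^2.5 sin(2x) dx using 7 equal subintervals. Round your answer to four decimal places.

Δx = (2.5 − (-1))/7 = 0.5.
Right endpoints: -0.5, 0, 0.5, 1, 1.5, 2, 2.5.
f(-0.5) ≈ -0.8415, f(0) ≈ 0.0000, f(0.5) ≈ 0.8415, f(1) ≈ 0.9093, f(1.5) ≈ 0.1411, f(2) ≈ -0.7568, f(2.5) ≈ -0.9589.
Sum = Δx · [f(-0.5) + f(0) + f(0.5) + ...].
Sum ≈ -0.3327.

-0.3327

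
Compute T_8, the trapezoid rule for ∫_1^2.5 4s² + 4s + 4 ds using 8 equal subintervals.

36.03515625

Δs = (2.5 − 1)/8 = 0.1875.
f(1) = 12, f(1.1875) = 14.390625, f(1.375) = 17.0625, f(1.5625) = 20.015625, f(1.75) = 23.25, f(1.9375) = 26.765625, f(2.125) = 30.5625, f(2.3125) = 34.640625, f(2.5) = 39.
T_8 = (Δs/2)·[f(s_0) + 2f(s_1) + ... + 2f(s_{7}) + f(s_8)].
Sum = 36.03515625.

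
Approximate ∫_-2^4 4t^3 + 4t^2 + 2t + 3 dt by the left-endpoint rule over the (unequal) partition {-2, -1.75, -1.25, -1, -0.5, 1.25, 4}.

Subinterval widths: 0.25, 0.5, 0.25, 0.5, 1.75, 2.75.
Left endpoints: -2, -1.75, -1.25, -1, -0.5, 1.25.
f(-2) = -17, f(-1.75) = -9.6875, f(-1.25) = -1.0625, f(-1) = 1, f(-0.5) = 2.5, f(1.25) = 19.5625.
Sum = Σ Δt_i · f(t_i).
Sum = 49.3125.

49.3125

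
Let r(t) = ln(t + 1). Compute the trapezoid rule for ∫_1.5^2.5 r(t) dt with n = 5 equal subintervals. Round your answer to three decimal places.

1.094

Δt = (2.5 − 1.5)/5 = 0.2.
r(1.5) ≈ 0.916, r(1.7) ≈ 0.993, r(1.9) ≈ 1.065, r(2.1) ≈ 1.131, r(2.3) ≈ 1.194, r(2.5) ≈ 1.253.
T_5 = (Δt/2)·[r(t_0) + 2r(t_1) + ... + 2r(t_{4}) + r(t_5)].
Sum ≈ 1.094.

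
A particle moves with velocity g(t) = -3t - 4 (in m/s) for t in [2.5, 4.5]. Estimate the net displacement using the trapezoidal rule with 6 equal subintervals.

-29

Δt = (4.5 − 2.5)/6 = 1/3.
g(2.5) = -11.5, g(17/6) = -12.5, g(19/6) = -13.5, g(3.5) = -14.5, g(23/6) = -15.5, g(25/6) = -16.5, g(4.5) = -17.5.
T_6 = (Δt/2)·[g(t_0) + 2g(t_1) + ... + 2g(t_{5}) + g(t_6)].
Sum = -29.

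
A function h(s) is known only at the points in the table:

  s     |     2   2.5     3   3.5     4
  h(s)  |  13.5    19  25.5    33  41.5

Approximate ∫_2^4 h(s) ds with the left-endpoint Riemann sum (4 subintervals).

45.5

Δs = 0.5.
Sum = 0.5·[13.5 + 19 + 25.5 + 33] = 45.5.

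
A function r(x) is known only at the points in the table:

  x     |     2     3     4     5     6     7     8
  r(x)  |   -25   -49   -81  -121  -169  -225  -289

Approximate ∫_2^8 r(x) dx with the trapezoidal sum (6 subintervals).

Δx = 1.
T_6 = (1/2)·[(-25) + 2·(-49) + 2·(-81) + 2·(-121) + 2·(-169) + 2·(-225) + (-289)] = -802.

-802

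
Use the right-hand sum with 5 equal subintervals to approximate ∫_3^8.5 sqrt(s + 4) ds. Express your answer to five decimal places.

Δs = (8.5 − 3)/5 = 1.1.
Right endpoints: 4.1, 5.2, 6.3, 7.4, 8.5.
f(4.1) ≈ 2.84605, f(5.2) ≈ 3.03315, f(6.3) ≈ 3.20936, f(7.4) ≈ 3.37639, f(8.5) ≈ 3.53553.
Sum = Δs · [f(4.1) + f(5.2) + f(6.3) + f(7.4) + f(8.5)].
Sum ≈ 17.60053.

17.60053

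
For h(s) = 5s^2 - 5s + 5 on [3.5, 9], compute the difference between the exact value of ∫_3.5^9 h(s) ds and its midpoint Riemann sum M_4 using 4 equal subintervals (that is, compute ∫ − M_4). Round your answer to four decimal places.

Exact integral: ∫_3.5^9 h(s) ds ≈ 999.166667.
M_4 ≈ 994.833984.
Error ≈ 999.166667 − 994.833984 ≈ 4.3327.

4.3327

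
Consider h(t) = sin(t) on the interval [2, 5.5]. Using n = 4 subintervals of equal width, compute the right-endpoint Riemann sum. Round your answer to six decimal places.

Δt = (5.5 − 2)/4 = 0.875.
Right endpoints: 2.875, 3.75, 4.625, 5.5.
h(2.875) ≈ 0.263446, h(3.75) ≈ -0.571561, h(4.625) ≈ -0.996184, h(5.5) ≈ -0.705540.
Sum = Δt · [h(2.875) + h(3.75) + h(4.625) + h(5.5)].
Sum ≈ -1.758610.

-1.758610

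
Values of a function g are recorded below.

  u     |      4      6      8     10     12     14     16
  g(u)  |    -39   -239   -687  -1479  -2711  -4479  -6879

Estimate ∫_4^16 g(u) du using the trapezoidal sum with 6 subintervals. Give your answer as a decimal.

-26108

Δu = 2.
T_6 = (2/2)·[(-39) + 2·(-239) + 2·(-687) + 2·(-1479) + 2·(-2711) + 2·(-4479) + (-6879)] = -26108.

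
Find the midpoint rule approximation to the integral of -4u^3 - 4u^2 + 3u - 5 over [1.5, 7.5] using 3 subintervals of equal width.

Δu = (7.5 − 1.5)/3 = 2.
Midpoints: 2.5, 4.5, 6.5.
f(2.5) = -85, f(4.5) = -437, f(6.5) = -1253.
Sum = Δu · [f(2.5) + f(4.5) + f(6.5)].
Sum = -3550.

-3550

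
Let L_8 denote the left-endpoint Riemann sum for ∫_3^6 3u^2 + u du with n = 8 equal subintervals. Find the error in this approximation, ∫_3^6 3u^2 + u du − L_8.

15.5390625

Exact integral: ∫_3^6 f(u) du = 202.5.
L_8 = 186.9609375.
Error = 202.5 − 186.9609375 = 15.5390625.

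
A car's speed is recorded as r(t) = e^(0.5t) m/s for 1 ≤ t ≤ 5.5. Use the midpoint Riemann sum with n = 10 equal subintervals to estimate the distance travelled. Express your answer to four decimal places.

27.9289

Δt = (5.5 − 1)/10 = 0.45.
Midpoints: 1.225, 1.675, 2.125, 2.575, 3.025, 3.475, 3.925, 4.375, 4.825, 5.275.
r(1.225) ≈ 1.8450, r(1.675) ≈ 2.3106, r(2.125) ≈ 2.8936, r(2.575) ≈ 3.6237, r(3.025) ≈ 4.5381, r(3.475) ≈ 5.6831, r(3.925) ≈ 7.1171, r(4.375) ≈ 8.9129, r(4.825) ≈ 11.1618, r(5.275) ≈ 13.9782.
Sum = Δt · [r(1.225) + r(1.675) + r(2.125) + ...].
Sum ≈ 27.9289.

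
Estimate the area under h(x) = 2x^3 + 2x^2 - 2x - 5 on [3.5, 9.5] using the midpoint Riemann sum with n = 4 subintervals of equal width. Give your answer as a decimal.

4386.375

Δx = (9.5 − 3.5)/4 = 1.5.
Midpoints: 4.25, 5.75, 7.25, 8.75.
h(4.25) = 176.15625, h(5.75) = 429.84375, h(7.25) = 847.78125, h(8.75) = 1470.46875.
Sum = Δx · [h(4.25) + h(5.75) + h(7.25) + h(8.75)].
Sum = 4386.375.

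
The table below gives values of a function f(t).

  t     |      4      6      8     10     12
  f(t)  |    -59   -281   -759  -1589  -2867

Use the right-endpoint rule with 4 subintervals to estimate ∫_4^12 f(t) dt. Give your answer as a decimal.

-10992

Δt = 2.
Sum = 2·[(-281) + (-759) + (-1589) + (-2867)] = -10992.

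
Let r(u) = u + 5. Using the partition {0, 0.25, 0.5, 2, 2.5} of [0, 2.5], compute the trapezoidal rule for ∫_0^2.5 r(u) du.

15.625

Subinterval widths: 0.25, 0.25, 1.5, 0.5.
r(0) = 5, r(0.25) = 5.25, r(0.5) = 5.5, r(2) = 7, r(2.5) = 7.5.
On each subinterval the trapezoid contributes (Δu_i/2)·[r(u_{i-1}) + r(u_i)].
Sum = 15.625.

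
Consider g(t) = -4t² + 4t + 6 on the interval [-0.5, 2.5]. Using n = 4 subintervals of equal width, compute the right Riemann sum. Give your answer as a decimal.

Δt = (2.5 − (-0.5))/4 = 0.75.
Right endpoints: 0.25, 1, 1.75, 2.5.
g(0.25) = 6.75, g(1) = 6, g(1.75) = 0.75, g(2.5) = -9.
Sum = Δt · [g(0.25) + g(1) + g(1.75) + g(2.5)].
Sum = 3.375.

3.375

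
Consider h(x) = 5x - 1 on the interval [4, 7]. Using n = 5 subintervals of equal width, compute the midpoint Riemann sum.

79.5

Δx = (7 − 4)/5 = 0.6.
Midpoints: 4.3, 4.9, 5.5, 6.1, 6.7.
h(4.3) = 20.5, h(4.9) = 23.5, h(5.5) = 26.5, h(6.1) = 29.5, h(6.7) = 32.5.
Sum = Δx · [h(4.3) + h(4.9) + h(5.5) + h(6.1) + h(6.7)].
Sum = 79.5.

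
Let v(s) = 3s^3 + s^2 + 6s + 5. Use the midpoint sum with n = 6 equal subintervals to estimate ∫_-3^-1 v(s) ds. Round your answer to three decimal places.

-65.019

Δs = (-1 − (-3))/6 = 1/3.
Midpoints: -17/6, -2.5, -13/6, -11/6, -1.5, -7/6.
v(-17/6) = -1733/24, v(-2.5) = -50.625, v(-13/6) = -2435/72, v(-11/6) = -21.125, v(-1.5) = -11.875, v(-7/6) = -389/72.
Sum = Δs · [v(-17/6) + v(-2.5) + v(-13/6) + ...].
Sum ≈ -65.019.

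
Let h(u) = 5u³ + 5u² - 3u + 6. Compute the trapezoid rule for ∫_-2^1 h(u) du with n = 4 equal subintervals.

Δu = (1 − (-2))/4 = 0.75.
h(-2) = -8, h(-1.25) = 7.796875, h(-0.5) = 8.125, h(0.25) = 5.640625, h(1) = 13.
T_4 = (Δu/2)·[h(u_0) + 2h(u_1) + 2h(u_2) + 2h(u_3) + h(u_4)].
Sum = 18.046875.

18.046875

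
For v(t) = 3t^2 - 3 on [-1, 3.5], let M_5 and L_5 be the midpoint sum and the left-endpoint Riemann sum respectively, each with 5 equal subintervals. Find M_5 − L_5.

12.45375

M_5 = 29.46375.
L_5 = 17.01.
M_5 − L_5 = 12.45375.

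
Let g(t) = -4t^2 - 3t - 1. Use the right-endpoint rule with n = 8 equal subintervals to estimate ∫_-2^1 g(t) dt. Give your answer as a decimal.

-10.21875

Δt = (1 − (-2))/8 = 0.375.
Right endpoints: -1.625, -1.25, -0.875, -0.5, -0.125, 0.25, 0.625, 1.
g(-1.625) = -6.6875, g(-1.25) = -3.5, g(-0.875) = -1.4375, g(-0.5) = -0.5, g(-0.125) = -0.6875, g(0.25) = -2, g(0.625) = -4.4375, g(1) = -8.
Sum = Δt · [g(-1.625) + g(-1.25) + g(-0.875) + ...].
Sum = -10.21875.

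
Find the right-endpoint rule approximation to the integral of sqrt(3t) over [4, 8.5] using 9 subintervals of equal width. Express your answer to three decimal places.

19.771

Δt = (8.5 − 4)/9 = 0.5.
Right endpoints: 4.5, 5, 5.5, 6, 6.5, 7, 7.5, 8, 8.5.
f(4.5) ≈ 3.674, f(5) ≈ 3.873, f(5.5) ≈ 4.062, f(6) ≈ 4.243, f(6.5) ≈ 4.416, f(7) ≈ 4.583, f(7.5) ≈ 4.743, f(8) ≈ 4.899, f(8.5) ≈ 5.050.
Sum = Δt · [f(4.5) + f(5) + f(5.5) + ...].
Sum ≈ 19.771.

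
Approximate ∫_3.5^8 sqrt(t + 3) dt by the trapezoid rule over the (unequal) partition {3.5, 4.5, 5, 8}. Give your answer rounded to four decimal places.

Subinterval widths: 1, 0.5, 3.
f(3.5) ≈ 2.5495, f(4.5) ≈ 2.7386, f(5) ≈ 2.8284, f(8) ≈ 3.3166.
On each subinterval the trapezoid contributes (Δt_i/2)·[f(t_{i-1}) + f(t_i)].
Sum ≈ 13.2534.

13.2534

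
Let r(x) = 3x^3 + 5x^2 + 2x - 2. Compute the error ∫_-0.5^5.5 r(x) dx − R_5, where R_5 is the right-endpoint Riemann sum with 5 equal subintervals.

Exact integral: ∫_-0.5^5.5 r(x) dx = 981.75.
R_5 = 1418.25.
Error = 981.75 − 1418.25 = -436.5.

-436.5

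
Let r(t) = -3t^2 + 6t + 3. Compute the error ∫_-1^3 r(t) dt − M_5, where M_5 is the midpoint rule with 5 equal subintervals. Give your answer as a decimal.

Exact integral: ∫_-1^3 r(t) dt = 8.
M_5 = 8.64.
Error = 8 − 8.64 = -0.64.

-0.64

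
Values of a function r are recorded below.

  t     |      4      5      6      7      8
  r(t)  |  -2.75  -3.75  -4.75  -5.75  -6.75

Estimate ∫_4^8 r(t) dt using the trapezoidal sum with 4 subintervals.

-19

Δt = 1.
T_4 = (1/2)·[(-2.75) + 2·(-3.75) + 2·(-4.75) + 2·(-5.75) + (-6.75)] = -19.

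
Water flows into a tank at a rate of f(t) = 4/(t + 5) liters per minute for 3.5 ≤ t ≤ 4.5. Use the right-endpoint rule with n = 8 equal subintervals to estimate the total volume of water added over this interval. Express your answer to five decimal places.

Δt = (4.5 − 3.5)/8 = 0.125.
Right endpoints: 3.625, 3.75, 3.875, 4, 4.125, 4.25, 4.375, 4.5.
f(3.625) = 32/69, f(3.75) = 16/35, f(3.875) = 32/71, f(4) = 4/9, f(4.125) = 32/73, f(4.25) = 16/37, f(4.375) = 32/75, f(4.5) = 8/19.
Sum = Δt · [f(3.625) + f(3.75) + f(3.875) + ...].
Sum ≈ 0.44182.

0.44182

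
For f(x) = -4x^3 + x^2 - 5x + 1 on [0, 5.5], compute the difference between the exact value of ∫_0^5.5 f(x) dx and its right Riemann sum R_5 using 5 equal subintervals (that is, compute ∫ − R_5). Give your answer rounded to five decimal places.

400.00583

Exact integral: ∫_0^5.5 f(x) dx ≈ -929.7291667.
R_5 = -1329.735.
Error ≈ -929.7291667 − (-1329.735) ≈ 400.00583.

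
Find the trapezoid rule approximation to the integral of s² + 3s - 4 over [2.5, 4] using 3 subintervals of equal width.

Δs = (4 − 2.5)/3 = 0.5.
f(2.5) = 9.75, f(3) = 14, f(3.5) = 18.75, f(4) = 24.
T_3 = (Δs/2)·[f(s_0) + 2f(s_1) + 2f(s_2) + f(s_3)].
Sum = 24.8125.

24.8125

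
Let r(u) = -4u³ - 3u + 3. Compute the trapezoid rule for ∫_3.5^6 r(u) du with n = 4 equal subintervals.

-1183.33984375

Δu = (6 − 3.5)/4 = 0.625.
r(3.5) = -179, r(4.125) = -290.1328125, r(4.75) = -439.9375, r(5.375) = -634.2734375, r(6) = -879.
T_4 = (Δu/2)·[r(u_0) + 2r(u_1) + 2r(u_2) + 2r(u_3) + r(u_4)].
Sum = -1183.33984375.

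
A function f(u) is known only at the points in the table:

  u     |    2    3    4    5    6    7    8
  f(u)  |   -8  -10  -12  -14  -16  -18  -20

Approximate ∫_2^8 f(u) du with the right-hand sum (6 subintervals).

-90

Δu = 1.
Sum = 1·[(-10) + (-12) + (-14) + (-16) + (-18) + (-20)] = -90.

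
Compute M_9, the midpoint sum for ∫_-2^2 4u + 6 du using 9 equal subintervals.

Δu = (2 − (-2))/9 = 4/9.
Midpoints: -16/9, -4/3, -8/9, -4/9, 0, 4/9, 8/9, 4/3, 16/9.
f(-16/9) = -10/9, f(-4/3) = 2/3, f(-8/9) = 22/9, f(-4/9) = 38/9, f(0) = 6, f(4/9) = 70/9, f(8/9) = 86/9, f(4/3) = 34/3, f(16/9) = 118/9.
Sum = Δu · [f(-16/9) + f(-4/3) + f(-8/9) + ...].
Sum = 24.

24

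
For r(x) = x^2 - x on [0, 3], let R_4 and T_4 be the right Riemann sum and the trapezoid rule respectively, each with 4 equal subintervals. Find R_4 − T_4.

2.25

R_4 = 7.03125.
T_4 = 4.78125.
R_4 − T_4 = 2.25.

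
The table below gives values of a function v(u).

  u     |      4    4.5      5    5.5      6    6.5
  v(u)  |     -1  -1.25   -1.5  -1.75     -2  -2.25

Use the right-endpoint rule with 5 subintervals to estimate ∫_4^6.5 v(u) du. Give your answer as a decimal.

-4.375

Δu = 0.5.
Sum = 0.5·[(-1.25) + (-1.5) + (-1.75) + (-2) + (-2.25)] = -4.375.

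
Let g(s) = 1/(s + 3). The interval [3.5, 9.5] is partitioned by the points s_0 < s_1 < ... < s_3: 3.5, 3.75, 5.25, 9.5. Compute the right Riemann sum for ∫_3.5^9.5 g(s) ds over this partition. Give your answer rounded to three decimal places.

Subinterval widths: 0.25, 1.5, 4.25.
Right endpoints: 3.75, 5.25, 9.5.
g(3.75) = 4/27, g(5.25) = 4/33, g(9.5) = 0.08.
Sum = Σ Δs_i · g(s_i).
Sum ≈ 0.559.

0.559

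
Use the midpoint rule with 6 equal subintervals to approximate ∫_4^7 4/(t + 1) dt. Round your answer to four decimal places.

Δt = (7 − 4)/6 = 0.5.
Midpoints: 4.25, 4.75, 5.25, 5.75, 6.25, 6.75.
f(4.25) = 16/21, f(4.75) = 16/23, f(5.25) = 0.64, f(5.75) = 16/27, f(6.25) = 16/29, f(6.75) = 16/31.
Sum = Δt · [f(4.25) + f(4.75) + f(5.25) + ...].
Sum ≈ 1.8790.

1.8790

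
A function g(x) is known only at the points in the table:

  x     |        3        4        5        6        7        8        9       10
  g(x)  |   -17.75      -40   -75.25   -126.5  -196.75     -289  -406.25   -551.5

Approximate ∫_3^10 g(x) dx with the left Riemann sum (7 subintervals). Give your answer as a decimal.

-1151.5

Δx = 1.
Sum = 1·[(-17.75) + (-40) + (-75.25) + (-126.5) + (-196.75) + (-289) + (-406.25)] = -1151.5.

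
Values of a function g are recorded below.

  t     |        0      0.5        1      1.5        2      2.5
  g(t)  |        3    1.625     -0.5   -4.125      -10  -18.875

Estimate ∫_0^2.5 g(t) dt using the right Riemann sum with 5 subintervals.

-15.9375

Δt = 0.5.
Sum = 0.5·[1.625 + (-0.5) + (-4.125) + (-10) + (-18.875)] = -15.9375.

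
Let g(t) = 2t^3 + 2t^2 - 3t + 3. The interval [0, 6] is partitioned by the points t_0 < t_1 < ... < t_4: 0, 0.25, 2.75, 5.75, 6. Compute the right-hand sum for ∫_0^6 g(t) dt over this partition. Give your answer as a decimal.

Subinterval widths: 0.25, 2.5, 3, 0.25.
Right endpoints: 0.25, 2.75, 5.75, 6.
g(0.25) = 2.40625, g(2.75) = 51.46875, g(5.75) = 432.09375, g(6) = 489.
Sum = Σ Δt_i · g(t_i).
Sum = 1547.8046875.

1547.8046875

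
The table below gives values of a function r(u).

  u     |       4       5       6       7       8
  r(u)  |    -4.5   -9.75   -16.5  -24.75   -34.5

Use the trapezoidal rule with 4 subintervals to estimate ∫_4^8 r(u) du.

-70.5

Δu = 1.
T_4 = (1/2)·[(-4.5) + 2·(-9.75) + 2·(-16.5) + 2·(-24.75) + (-34.5)] = -70.5.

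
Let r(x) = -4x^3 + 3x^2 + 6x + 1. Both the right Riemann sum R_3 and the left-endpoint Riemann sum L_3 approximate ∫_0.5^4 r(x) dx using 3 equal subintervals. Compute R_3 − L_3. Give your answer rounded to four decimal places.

R_3 ≈ -269.597222.
L_3 ≈ -51.138889.
R_3 − L_3 ≈ -218.4583.

-218.4583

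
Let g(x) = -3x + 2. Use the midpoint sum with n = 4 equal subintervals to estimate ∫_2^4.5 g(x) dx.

-19.375

Δx = (4.5 − 2)/4 = 0.625.
Midpoints: 2.3125, 2.9375, 3.5625, 4.1875.
g(2.3125) = -4.9375, g(2.9375) = -6.8125, g(3.5625) = -8.6875, g(4.1875) = -10.5625.
Sum = Δx · [g(2.3125) + g(2.9375) + g(3.5625) + g(4.1875)].
Sum = -19.375.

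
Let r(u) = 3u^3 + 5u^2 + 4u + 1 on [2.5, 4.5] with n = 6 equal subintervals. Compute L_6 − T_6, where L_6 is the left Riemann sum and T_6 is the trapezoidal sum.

L_6 ≈ 384.6851852.
T_6 ≈ 435.4351852.
L_6 − T_6 = -50.75.

-50.75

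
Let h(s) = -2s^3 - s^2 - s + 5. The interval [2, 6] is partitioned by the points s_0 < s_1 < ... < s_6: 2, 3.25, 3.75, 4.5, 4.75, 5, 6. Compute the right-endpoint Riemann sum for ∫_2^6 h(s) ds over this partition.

-904.390625

Subinterval widths: 1.25, 0.5, 0.75, 0.25, 0.25, 1.
Right endpoints: 3.25, 3.75, 4.5, 4.75, 5, 6.
h(3.25) = -77.46875, h(3.75) = -118.28125, h(4.5) = -202, h(4.75) = -236.65625, h(5) = -275, h(6) = -469.
Sum = Σ Δs_i · h(s_i).
Sum = -904.390625.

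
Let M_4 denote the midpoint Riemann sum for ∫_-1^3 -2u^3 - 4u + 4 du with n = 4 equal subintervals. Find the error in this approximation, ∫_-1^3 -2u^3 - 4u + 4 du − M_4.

-2

Exact integral: ∫_-1^3 f(u) du = -40.
M_4 = -38.
Error = -40 − (-38) = -2.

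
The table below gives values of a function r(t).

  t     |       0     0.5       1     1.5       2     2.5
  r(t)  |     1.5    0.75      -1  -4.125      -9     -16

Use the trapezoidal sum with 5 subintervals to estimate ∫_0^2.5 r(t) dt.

-10.3125

Δt = 0.5.
T_5 = (0.5/2)·[1.5 + 2·0.75 + 2·(-1) + 2·(-4.125) + 2·(-9) + (-16)] = -10.3125.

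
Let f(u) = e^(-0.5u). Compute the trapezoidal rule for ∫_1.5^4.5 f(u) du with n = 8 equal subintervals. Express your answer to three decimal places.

Δu = (4.5 − 1.5)/8 = 0.375.
f(1.5) ≈ 0.472, f(1.875) ≈ 0.392, f(2.25) ≈ 0.325, f(2.625) ≈ 0.269, f(3) ≈ 0.223, f(3.375) ≈ 0.185, f(3.75) ≈ 0.153, f(4.125) ≈ 0.127, f(4.5) ≈ 0.105.
T_8 = (Δu/2)·[f(u_0) + 2f(u_1) + ... + 2f(u_{7}) + f(u_8)].
Sum ≈ 0.736.

0.736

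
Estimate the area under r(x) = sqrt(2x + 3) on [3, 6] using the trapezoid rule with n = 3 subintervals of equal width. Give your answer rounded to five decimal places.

10.35867

Δx = (6 − 3)/3 = 1.
r(3) ≈ 3.00000, r(4) ≈ 3.31662, r(5) ≈ 3.60555, r(6) ≈ 3.87298.
T_3 = (Δx/2)·[r(x_0) + 2r(x_1) + 2r(x_2) + r(x_3)].
Sum ≈ 10.35867.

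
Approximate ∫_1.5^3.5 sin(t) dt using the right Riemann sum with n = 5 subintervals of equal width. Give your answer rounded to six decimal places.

0.724073

Δt = (3.5 − 1.5)/5 = 0.4.
Right endpoints: 1.9, 2.3, 2.7, 3.1, 3.5.
f(1.9) ≈ 0.946300, f(2.3) ≈ 0.745705, f(2.7) ≈ 0.427380, f(3.1) ≈ 0.041581, f(3.5) ≈ -0.350783.
Sum = Δt · [f(1.9) + f(2.3) + f(2.7) + f(3.1) + f(3.5)].
Sum ≈ 0.724073.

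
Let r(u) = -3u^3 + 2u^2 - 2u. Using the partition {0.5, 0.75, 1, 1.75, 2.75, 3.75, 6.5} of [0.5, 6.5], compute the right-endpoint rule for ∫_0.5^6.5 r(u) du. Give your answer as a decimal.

Subinterval widths: 0.25, 0.25, 0.75, 1, 1, 2.75.
Right endpoints: 0.75, 1, 1.75, 2.75, 3.75, 6.5.
r(0.75) = -1.640625, r(1) = -3, r(1.75) = -13.453125, r(2.75) = -52.765625, r(3.75) = -137.578125, r(6.5) = -752.375.
Sum = Σ Δu_i · r(u_i).
Sum = -2270.625.

-2270.625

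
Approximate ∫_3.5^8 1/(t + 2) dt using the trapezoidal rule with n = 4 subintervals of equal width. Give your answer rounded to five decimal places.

0.60026

Δt = (8 − 3.5)/4 = 1.125.
f(3.5) = 2/11, f(4.625) = 8/53, f(5.75) = 4/31, f(6.875) = 8/71, f(8) = 0.1.
T_4 = (Δt/2)·[f(t_0) + 2f(t_1) + 2f(t_2) + 2f(t_3) + f(t_4)].
Sum ≈ 0.60026.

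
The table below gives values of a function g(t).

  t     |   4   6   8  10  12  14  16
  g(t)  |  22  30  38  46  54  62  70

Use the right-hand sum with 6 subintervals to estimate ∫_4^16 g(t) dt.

600

Δt = 2.
Sum = 2·[30 + 38 + 46 + 54 + 62 + 70] = 600.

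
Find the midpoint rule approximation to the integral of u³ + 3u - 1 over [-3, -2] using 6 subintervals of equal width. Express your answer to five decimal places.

-24.73264

Δu = (-2 − (-3))/6 = 1/6.
Midpoints: -35/12, -2.75, -31/12, -29/12, -2.25, -25/12.
f(-35/12) = -59723/1728, f(-2.75) = -30.046875, f(-31/12) = -44911/1728, f(-29/12) = -38645/1728, f(-2.25) = -19.140625, f(-25/12) = -28153/1728.
Sum = Δu · [f(-35/12) + f(-2.75) + f(-31/12) + ...].
Sum ≈ -24.73264.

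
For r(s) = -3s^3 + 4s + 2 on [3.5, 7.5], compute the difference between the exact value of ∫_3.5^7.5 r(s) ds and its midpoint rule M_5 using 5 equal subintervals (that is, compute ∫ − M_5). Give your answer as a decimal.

-10.56

Exact integral: ∫_3.5^7.5 r(s) ds = -2164.5.
M_5 = -2153.94.
Error = -2164.5 − (-2153.94) = -10.56.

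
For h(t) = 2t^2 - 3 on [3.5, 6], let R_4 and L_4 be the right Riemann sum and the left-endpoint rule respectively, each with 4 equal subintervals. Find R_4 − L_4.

R_4 = 123.0859375.
L_4 = 93.3984375.
R_4 − L_4 = 29.6875.

29.6875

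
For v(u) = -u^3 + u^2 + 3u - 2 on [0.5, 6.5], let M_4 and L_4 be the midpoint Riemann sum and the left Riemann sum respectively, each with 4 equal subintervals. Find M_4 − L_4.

M_4 = -293.0625.
L_4 = -164.25.
M_4 − L_4 = -128.8125.

-128.8125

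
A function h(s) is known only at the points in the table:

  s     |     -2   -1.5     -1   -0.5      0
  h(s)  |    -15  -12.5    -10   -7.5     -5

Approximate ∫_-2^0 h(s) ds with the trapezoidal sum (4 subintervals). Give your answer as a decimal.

-20

Δs = 0.5.
T_4 = (0.5/2)·[(-15) + 2·(-12.5) + 2·(-10) + 2·(-7.5) + (-5)] = -20.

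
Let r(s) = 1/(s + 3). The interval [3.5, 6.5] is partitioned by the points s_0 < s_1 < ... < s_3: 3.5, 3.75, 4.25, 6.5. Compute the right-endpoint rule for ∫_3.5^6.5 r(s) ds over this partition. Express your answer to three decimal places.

0.343

Subinterval widths: 0.25, 0.5, 2.25.
Right endpoints: 3.75, 4.25, 6.5.
r(3.75) = 4/27, r(4.25) = 4/29, r(6.5) = 2/19.
Sum = Σ Δs_i · r(s_i).
Sum ≈ 0.343.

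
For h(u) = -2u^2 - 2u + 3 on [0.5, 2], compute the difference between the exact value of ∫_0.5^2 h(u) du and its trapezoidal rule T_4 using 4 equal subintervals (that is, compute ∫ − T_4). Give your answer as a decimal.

0.0703125

Exact integral: ∫_0.5^2 h(u) du = -4.5.
T_4 = -4.5703125.
Error = -4.5 − (-4.5703125) = 0.0703125.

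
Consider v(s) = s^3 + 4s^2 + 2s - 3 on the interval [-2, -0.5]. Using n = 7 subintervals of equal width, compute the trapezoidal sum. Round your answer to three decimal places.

Δs = (-0.5 − (-2))/7 = 3/14.
v(-2) = 1, v(-25/14) = 1343/2744, v(-11/7) = -50/343, v(-19/14) = -2323/2744, v(-8/7) = -533/343, v(-13/14) = -6061/2744, v(-5/7) = -944/343, v(-0.5) = -3.125.
T_7 = (Δs/2)·[v(s_0) + 2v(s_1) + ... + 2v(s_{6}) + v(s_7)].
Sum ≈ -1.732.

-1.732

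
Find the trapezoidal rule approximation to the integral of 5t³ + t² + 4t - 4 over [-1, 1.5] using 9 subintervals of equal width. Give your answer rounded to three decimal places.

-0.811

Δt = (1.5 − (-1))/9 = 5/18.
f(-1) = -12, f(-13/18) = -48119/5832, f(-4/9) = -4388/729, f(-1/6) = -1007/216, f(1/9) = -2578/729, f(7/18) = -11659/5832, f(2/3) = 16/27, f(17/18) = 28471/5832, f(11/9) = 8392/729, f(1.5) = 21.125.
T_9 = (Δt/2)·[f(t_0) + 2f(t_1) + ... + 2f(t_{8}) + f(t_9)].
Sum ≈ -0.811.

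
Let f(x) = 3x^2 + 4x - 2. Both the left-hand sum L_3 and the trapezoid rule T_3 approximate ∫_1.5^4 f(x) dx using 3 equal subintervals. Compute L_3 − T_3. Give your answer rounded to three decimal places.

L_3 ≈ 62.63889.
T_3 ≈ 83.99306.
L_3 − T_3 ≈ -21.354.

-21.354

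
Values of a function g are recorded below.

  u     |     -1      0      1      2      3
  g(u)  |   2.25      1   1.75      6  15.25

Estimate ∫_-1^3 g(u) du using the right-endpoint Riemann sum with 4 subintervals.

24

Δu = 1.
Sum = 1·[1 + 1.75 + 6 + 15.25] = 24.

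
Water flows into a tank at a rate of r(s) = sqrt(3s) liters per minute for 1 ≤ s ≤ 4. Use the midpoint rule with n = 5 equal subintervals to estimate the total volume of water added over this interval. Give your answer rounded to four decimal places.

8.0893

Δs = (4 − 1)/5 = 0.6.
Midpoints: 1.3, 1.9, 2.5, 3.1, 3.7.
r(1.3) ≈ 1.9748, r(1.9) ≈ 2.3875, r(2.5) ≈ 2.7386, r(3.1) ≈ 3.0496, r(3.7) ≈ 3.3317.
Sum = Δs · [r(1.3) + r(1.9) + r(2.5) + r(3.1) + r(3.7)].
Sum ≈ 8.0893.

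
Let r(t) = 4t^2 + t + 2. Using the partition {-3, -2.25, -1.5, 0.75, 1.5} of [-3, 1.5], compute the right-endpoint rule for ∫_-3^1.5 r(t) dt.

Subinterval widths: 0.75, 0.75, 2.25, 0.75.
Right endpoints: -2.25, -1.5, 0.75, 1.5.
r(-2.25) = 20, r(-1.5) = 9.5, r(0.75) = 5, r(1.5) = 12.5.
Sum = Σ Δt_i · r(t_i).
Sum = 42.75.

42.75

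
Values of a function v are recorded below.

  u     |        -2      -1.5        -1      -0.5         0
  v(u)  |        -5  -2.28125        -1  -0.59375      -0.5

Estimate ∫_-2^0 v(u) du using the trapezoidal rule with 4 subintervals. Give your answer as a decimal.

Δu = 0.5.
T_4 = (0.5/2)·[(-5) + 2·(-2.28125) + 2·(-1) + 2·(-0.59375) + (-0.5)] = -3.3125.

-3.3125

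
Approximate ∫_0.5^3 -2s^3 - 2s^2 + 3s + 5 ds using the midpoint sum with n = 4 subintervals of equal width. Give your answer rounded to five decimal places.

Δs = (3 − 0.5)/4 = 0.625.
Midpoints: 0.8125, 1.4375, 2.0625, 2.6875.
f(0.8125) = 10331/2048, f(1.4375) = -1559/2048, f(2.0625) = -30449/2048, f(2.6875) = -82339/2048.
Sum = Δs · [f(0.8125) + f(1.4375) + f(2.0625) + f(2.6875)].
Sum ≈ -31.74316.

-31.74316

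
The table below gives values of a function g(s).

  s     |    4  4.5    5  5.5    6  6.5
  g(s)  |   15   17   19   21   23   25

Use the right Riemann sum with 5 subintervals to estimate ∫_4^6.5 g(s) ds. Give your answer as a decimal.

52.5

Δs = 0.5.
Sum = 0.5·[17 + 19 + 21 + 23 + 25] = 52.5.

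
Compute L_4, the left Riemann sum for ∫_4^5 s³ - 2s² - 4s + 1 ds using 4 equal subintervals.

29.828125

Δs = (5 − 4)/4 = 0.25.
Left endpoints: 4, 4.25, 4.5, 4.75.
f(4) = 17, f(4.25) = 24.640625, f(4.5) = 33.625, f(4.75) = 44.046875.
Sum = Δs · [f(4) + f(4.25) + f(4.5) + f(4.75)].
Sum = 29.828125.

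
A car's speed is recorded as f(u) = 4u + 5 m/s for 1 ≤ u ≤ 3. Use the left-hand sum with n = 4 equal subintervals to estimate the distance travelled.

Δu = (3 − 1)/4 = 0.5.
Left endpoints: 1, 1.5, 2, 2.5.
f(1) = 9, f(1.5) = 11, f(2) = 13, f(2.5) = 15.
Sum = Δu · [f(1) + f(1.5) + f(2) + f(2.5)].
Sum = 24.

24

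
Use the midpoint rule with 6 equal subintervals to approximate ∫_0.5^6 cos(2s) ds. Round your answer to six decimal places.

-0.795894

Δs = (6 − 0.5)/6 = 11/12.
Midpoints: 23/24, 1.875, 67/24, 89/24, 4.625, 133/24.
f(23/24) ≈ -0.339016, f(1.875) ≈ -0.820559, f(67/24) ≈ 0.764938, f(89/24) ≈ 0.423509, f(4.625) ≈ -0.984765, f(133/24) ≈ 0.087646.
Sum = Δs · [f(23/24) + f(1.875) + f(67/24) + ...].
Sum ≈ -0.795894.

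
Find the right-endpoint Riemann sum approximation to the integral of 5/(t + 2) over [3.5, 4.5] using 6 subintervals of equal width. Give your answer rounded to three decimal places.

Δt = (4.5 − 3.5)/6 = 1/6.
Right endpoints: 11/3, 23/6, 4, 25/6, 13/3, 4.5.
f(11/3) = 15/17, f(23/6) = 6/7, f(4) = 5/6, f(25/6) = 30/37, f(13/3) = 15/19, f(4.5) = 10/13.
Sum = Δt · [f(11/3) + f(23/6) + f(4) + ...].
Sum ≈ 0.824.

0.824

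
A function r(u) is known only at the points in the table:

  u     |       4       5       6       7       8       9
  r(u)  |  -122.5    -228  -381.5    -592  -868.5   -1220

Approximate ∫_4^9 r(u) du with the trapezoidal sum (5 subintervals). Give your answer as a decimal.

Δu = 1.
T_5 = (1/2)·[(-122.5) + 2·(-228) + 2·(-381.5) + 2·(-592) + 2·(-868.5) + (-1220)] = -2741.25.

-2741.25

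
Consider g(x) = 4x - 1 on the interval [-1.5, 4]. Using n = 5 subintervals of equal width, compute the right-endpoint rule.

Δx = (4 − (-1.5))/5 = 1.1.
Right endpoints: -0.4, 0.7, 1.8, 2.9, 4.
g(-0.4) = -2.6, g(0.7) = 1.8, g(1.8) = 6.2, g(2.9) = 10.6, g(4) = 15.
Sum = Δx · [g(-0.4) + g(0.7) + g(1.8) + g(2.9) + g(4)].
Sum = 34.1.

34.1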